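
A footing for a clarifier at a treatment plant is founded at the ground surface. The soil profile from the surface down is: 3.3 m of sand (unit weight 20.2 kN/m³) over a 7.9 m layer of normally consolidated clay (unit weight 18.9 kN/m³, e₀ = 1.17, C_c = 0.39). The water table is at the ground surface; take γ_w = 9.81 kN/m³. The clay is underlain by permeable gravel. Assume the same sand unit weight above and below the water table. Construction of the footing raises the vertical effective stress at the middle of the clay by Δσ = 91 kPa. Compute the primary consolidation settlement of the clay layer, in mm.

Mid-depth of clay below the ground surface: z = 3.3 + 7.9/2 = 7.25 m.
Total vertical stress at mid-clay: σ_v = 20.2×3.3 + 18.9×3.95 = 141.31 kPa.
Pore pressure: u = 9.81×(7.25 − 0) = 71.123 kPa.
Initial effective stress: σ'_0 = σ_v − u = 141.31 − 71.123 = 70.187 kPa.
Final effective stress: σ'_f = σ'_0 + Δσ = 70.187 + 91 = 161.19 kPa.
Normally consolidated clay, so the full stress increment lies on the virgin compression line:
S_c = C_c·H/(1+e₀)·log₁₀(σ'_f/σ'_0) = 0.39×7.9/(1+1.17)×log₁₀(161.19/70.187)
    = 1.4198 × 0.36108 = 0.5127 m

S_c ≈ 513 mm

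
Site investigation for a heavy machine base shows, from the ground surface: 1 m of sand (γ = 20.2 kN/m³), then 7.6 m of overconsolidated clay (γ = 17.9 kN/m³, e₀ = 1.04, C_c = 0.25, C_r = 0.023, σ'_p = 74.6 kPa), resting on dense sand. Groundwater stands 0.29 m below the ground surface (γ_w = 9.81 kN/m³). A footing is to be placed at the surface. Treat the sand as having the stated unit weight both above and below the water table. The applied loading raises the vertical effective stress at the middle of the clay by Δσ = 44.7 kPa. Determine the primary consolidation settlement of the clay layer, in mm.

Mid-depth of clay below the ground surface: z = 1 + 7.6/2 = 4.8 m.
Total vertical stress at mid-clay: σ_v = 20.2×1 + 17.9×3.8 = 88.22 kPa.
Pore pressure: u = 9.81×(4.8 − 0.29) = 44.243 kPa.
Initial effective stress: σ'_0 = σ_v − u = 88.22 − 44.243 = 43.977 kPa.
Final effective stress: σ'_f = 43.977 + 44.7 = 88.677 kPa.
σ'_f = 88.677 > σ'_p = 74.6 kPa, so the stress path crosses the preconsolidation pressure — recompression up to σ'_p, then virgin compression beyond:
S_c = H/(1+e₀)·[C_r·log₁₀(σ'_p/σ'_0) + C_c·log₁₀(σ'_f/σ'_p)]
    = 7.6/2.04 × [0.023×log₁₀(74.6/43.977) + 0.25×log₁₀(88.677/74.6)]
    = 3.7255 × [0.0052788 + 0.018768] = 0.08959 m

S_c ≈ 89.6 mm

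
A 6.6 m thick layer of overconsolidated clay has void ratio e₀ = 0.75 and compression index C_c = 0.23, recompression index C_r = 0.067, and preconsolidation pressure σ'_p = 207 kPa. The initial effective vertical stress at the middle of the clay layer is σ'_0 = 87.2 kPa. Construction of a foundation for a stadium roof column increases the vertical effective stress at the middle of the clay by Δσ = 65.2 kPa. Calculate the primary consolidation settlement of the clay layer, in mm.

S_c ≈ 61.3 mm

Final effective stress: σ'_f = 87.2 + 65.2 = 152.4 kPa.
σ'_f = 152.4 ≤ σ'_p = 207 kPa, so the clay remains overconsolidated and only the recompression index applies:
S_c = C_r·H/(1+e₀)·log₁₀(σ'_f/σ'_0) = 0.067×6.6/1.75×log₁₀(152.4/87.2)
    = 0.25268 × 0.24247 = 0.06127 m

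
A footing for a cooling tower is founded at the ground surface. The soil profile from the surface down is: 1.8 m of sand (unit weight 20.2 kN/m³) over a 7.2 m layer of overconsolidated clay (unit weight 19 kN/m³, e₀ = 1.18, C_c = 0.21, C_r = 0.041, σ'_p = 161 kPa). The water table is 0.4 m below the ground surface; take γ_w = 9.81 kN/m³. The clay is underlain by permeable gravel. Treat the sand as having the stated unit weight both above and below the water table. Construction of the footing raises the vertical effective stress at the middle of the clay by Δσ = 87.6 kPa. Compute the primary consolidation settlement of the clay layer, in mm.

Mid-depth of clay below the ground surface: z = 1.8 + 7.2/2 = 5.4 m.
Total vertical stress at mid-clay: σ_v = 20.2×1.8 + 19×3.6 = 104.76 kPa.
Pore pressure: u = 9.81×(5.4 − 0.4) = 49.05 kPa.
Initial effective stress: σ'_0 = σ_v − u = 104.76 − 49.05 = 55.71 kPa.
Final effective stress: σ'_f = 55.71 + 87.6 = 143.31 kPa.
σ'_f = 143.31 ≤ σ'_p = 161 kPa, so the clay remains overconsolidated and only the recompression index applies:
S_c = C_r·H/(1+e₀)·log₁₀(σ'_f/σ'_0) = 0.041×7.2/2.18×log₁₀(143.31/55.71)
    = 0.13541 × 0.41034 = 0.05557 m

S_c ≈ 55.6 mm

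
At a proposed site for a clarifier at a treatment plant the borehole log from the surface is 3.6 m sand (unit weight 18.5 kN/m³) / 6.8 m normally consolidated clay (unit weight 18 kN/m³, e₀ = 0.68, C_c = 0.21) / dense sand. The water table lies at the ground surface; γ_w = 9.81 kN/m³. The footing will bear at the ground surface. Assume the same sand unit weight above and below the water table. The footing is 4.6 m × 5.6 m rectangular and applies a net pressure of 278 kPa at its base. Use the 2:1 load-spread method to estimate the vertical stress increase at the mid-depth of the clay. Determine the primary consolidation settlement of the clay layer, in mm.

Mid-depth of clay below the ground surface: z = 3.6 + 6.8/2 = 7 m.
Total vertical stress at mid-clay: σ_v = 18.5×3.6 + 18×3.4 = 127.8 kPa.
Pore pressure: u = 9.81×(7 − 0) = 68.67 kPa.
Initial effective stress: σ'_0 = σ_v − u = 127.8 − 68.67 = 59.13 kPa.
Stress increase at mid-clay by the 2:1 spreading method:
Δσ = qBL/((B+z)(L+z)) = 278×4.6×5.6/((4.6+7)(5.6+7)) = 48.996 kPa
Final effective stress: σ'_f = σ'_0 + Δσ = 59.13 + 48.996 = 108.13 kPa.
Normally consolidated clay, so the full stress increment lies on the virgin compression line:
S_c = C_c·H/(1+e₀)·log₁₀(σ'_f/σ'_0) = 0.21×6.8/(1+0.68)×log₁₀(108.13/59.13)
    = 0.85 × 0.26214 = 0.2228 m

S_c ≈ 223 mm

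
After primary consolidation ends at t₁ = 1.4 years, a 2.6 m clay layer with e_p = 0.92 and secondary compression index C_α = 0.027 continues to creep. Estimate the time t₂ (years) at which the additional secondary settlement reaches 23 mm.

t₂ ≈ 5.96 years

S_s = C_α·H/(1+e_p)·log₁₀(t₂/t₁) ⇒ log₁₀(t₂/t₁) = S_s·(1+e_p)/(C_α·H).
log₁₀(t₂/t₁) = 0.023 × (1+0.92) / (0.027×2.6) = 0.6291
t₂ = t₁ × 10^0.6291 = 1.4 × 4.257 = 5.959 years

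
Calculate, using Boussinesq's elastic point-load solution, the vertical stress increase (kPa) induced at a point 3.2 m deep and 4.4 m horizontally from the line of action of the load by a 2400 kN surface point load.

Boussinesq vertical stress below a point load on an elastic half-space:
Δσ_z = 3P/(2πz²) · [1 + (r/z)²]^(−5/2)
r/z = 4.4/3.2 = 1.375; [1+(r/z)²]^(−5/2) = 0.070392.
Δσ_z = 3×2400/(2π×3.2²) × 0.070392 = 111.91 × 0.070392 = 7.878 kPa

Δσ_z ≈ 7.88 kPa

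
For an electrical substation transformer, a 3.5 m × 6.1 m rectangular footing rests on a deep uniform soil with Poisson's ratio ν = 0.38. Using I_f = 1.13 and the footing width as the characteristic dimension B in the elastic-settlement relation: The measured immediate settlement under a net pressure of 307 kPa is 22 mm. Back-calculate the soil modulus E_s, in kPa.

E_s ≈ 47200 kPa

S_e = q·B·(1−ν²)/E_s · I_f  ⇒  E_s = q·B·(1−ν²)·I_f / S_e.
E_s = 307 × 3.5 × 0.8556 × 1.13 / 0.022 = 47220 kPa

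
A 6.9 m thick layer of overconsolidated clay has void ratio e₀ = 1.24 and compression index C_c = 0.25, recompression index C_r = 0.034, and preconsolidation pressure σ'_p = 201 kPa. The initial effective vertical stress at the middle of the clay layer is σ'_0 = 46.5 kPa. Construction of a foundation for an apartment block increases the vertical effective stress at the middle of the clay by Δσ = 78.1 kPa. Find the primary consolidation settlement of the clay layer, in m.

Final effective stress: σ'_f = 46.5 + 78.1 = 124.6 kPa.
σ'_f = 124.6 ≤ σ'_p = 201 kPa, so the clay remains overconsolidated and only the recompression index applies:
S_c = C_r·H/(1+e₀)·log₁₀(σ'_f/σ'_0) = 0.034×6.9/2.24×log₁₀(124.6/46.5)
    = 0.10473 × 0.42807 = 0.04483 m

S_c ≈ 0.0448 m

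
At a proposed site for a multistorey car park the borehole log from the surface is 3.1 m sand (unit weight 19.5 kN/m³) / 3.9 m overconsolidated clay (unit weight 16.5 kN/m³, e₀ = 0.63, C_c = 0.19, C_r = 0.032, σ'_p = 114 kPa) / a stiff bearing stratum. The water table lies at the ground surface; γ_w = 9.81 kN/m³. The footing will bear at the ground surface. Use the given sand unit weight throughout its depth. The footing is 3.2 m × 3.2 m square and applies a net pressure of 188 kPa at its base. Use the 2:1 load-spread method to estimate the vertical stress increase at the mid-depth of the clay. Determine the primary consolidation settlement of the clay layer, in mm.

S_c ≈ 16.8 mm

Mid-depth of clay below the ground surface: z = 3.1 + 3.9/2 = 5.05 m.
Total vertical stress at mid-clay: σ_v = 19.5×3.1 + 16.5×1.95 = 92.625 kPa.
Pore pressure: u = 9.81×(5.05 − 0) = 49.541 kPa.
Initial effective stress: σ'_0 = σ_v − u = 92.625 − 49.541 = 43.084 kPa.
Stress increase at mid-clay by the 2:1 spreading method:
Δσ = qBL/((B+z)(L+z)) = 188×3.2×3.2/((3.2+5.05)(3.2+5.05)) = 28.285 kPa
Final effective stress: σ'_f = 43.084 + 28.285 = 71.369 kPa.
σ'_f = 71.369 ≤ σ'_p = 114 kPa, so the clay remains overconsolidated and only the recompression index applies:
S_c = C_r·H/(1+e₀)·log₁₀(σ'_f/σ'_0) = 0.032×3.9/1.63×log₁₀(71.369/43.084)
    = 0.076563 × 0.21919 = 0.01678 m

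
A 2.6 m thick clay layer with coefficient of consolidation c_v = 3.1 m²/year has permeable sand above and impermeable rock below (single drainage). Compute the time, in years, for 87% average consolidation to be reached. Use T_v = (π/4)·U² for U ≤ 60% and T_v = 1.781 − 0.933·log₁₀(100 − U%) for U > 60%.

Drainage path length: H_d = H = 2.6 m (single drainage).
U > 60%: T_v = 1.781 − 0.933·log₁₀(100 − 87) = 0.74169.
t = T_v·H_d²/c_v = 0.74169×2.6²/3.1 = 1.617 years.

t ≈ 1.62 years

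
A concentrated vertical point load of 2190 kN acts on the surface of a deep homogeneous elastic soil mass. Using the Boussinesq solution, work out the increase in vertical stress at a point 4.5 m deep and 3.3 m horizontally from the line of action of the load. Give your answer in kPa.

Δσ_z ≈ 17.6 kPa

Boussinesq vertical stress below a point load on an elastic half-space:
Δσ_z = 3P/(2πz²) · [1 + (r/z)²]^(−5/2)
r/z = 3.3/4.5 = 0.73333; [1+(r/z)²]^(−5/2) = 0.34101.
Δσ_z = 3×2190/(2π×4.5²) × 0.34101 = 51.637 × 0.34101 = 17.61 kPa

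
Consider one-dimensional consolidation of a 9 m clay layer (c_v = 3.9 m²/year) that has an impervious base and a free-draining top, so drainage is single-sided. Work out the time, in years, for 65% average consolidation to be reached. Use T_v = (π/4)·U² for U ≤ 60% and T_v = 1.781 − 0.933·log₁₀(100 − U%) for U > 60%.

t ≈ 7.07 years

Drainage path length: H_d = H = 9 m (single drainage).
U > 60%: T_v = 1.781 − 0.933·log₁₀(100 − 65) = 0.34038.
t = T_v·H_d²/c_v = 0.34038×9²/3.9 = 7.069 years.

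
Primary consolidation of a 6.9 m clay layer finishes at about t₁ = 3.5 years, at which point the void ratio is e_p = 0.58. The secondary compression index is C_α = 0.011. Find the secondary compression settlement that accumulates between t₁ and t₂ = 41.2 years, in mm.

S_s ≈ 51.4 mm

Secondary compression: S_s = C_α·H/(1+e_p)·log₁₀(t₂/t₁)
S_s = 0.011×6.9/(1+0.58)×log₁₀(41.2/3.5)
    = 0.04804 × 1.071 = 0.05144 m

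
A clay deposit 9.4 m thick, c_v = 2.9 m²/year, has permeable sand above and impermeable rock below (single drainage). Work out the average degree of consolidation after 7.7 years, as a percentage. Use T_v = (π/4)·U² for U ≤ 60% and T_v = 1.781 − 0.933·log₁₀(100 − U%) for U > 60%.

U ≈ 56.7 %

Drainage path length: H_d = H = 9.4 m (single drainage).
T_v = c_v·t/H_d² = 2.9×7.7/9.4² = 0.25272.
T_v = 0.25272 corresponds to the U ≤ 60% branch:
U = √(4T_v/π) = 0.5673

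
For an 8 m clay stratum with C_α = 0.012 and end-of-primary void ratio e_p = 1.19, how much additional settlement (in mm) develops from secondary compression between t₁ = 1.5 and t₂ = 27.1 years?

S_s ≈ 55.1 mm

Secondary compression: S_s = C_α·H/(1+e_p)·log₁₀(t₂/t₁)
S_s = 0.012×8/(1+1.19)×log₁₀(27.1/1.5)
    = 0.04384 × 1.257 = 0.0551 m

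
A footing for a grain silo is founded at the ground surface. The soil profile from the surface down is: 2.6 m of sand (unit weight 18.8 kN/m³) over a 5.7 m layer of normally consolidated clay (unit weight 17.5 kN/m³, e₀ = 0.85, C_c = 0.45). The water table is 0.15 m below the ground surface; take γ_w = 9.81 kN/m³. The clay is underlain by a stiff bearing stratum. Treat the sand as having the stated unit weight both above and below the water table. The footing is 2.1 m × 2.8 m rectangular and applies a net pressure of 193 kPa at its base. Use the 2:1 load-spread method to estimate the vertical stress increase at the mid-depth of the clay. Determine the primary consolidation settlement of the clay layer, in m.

S_c ≈ 0.198 m

Mid-depth of clay below the ground surface: z = 2.6 + 5.7/2 = 5.45 m.
Total vertical stress at mid-clay: σ_v = 18.8×2.6 + 17.5×2.85 = 98.755 kPa.
Pore pressure: u = 9.81×(5.45 − 0.15) = 51.993 kPa.
Initial effective stress: σ'_0 = σ_v − u = 98.755 − 51.993 = 46.762 kPa.
Stress increase at mid-clay by the 2:1 spreading method:
Δσ = qBL/((B+z)(L+z)) = 193×2.1×2.8/((2.1+5.45)(2.8+5.45)) = 18.219 kPa
Final effective stress: σ'_f = σ'_0 + Δσ = 46.762 + 18.219 = 64.981 kPa.
Normally consolidated clay, so the full stress increment lies on the virgin compression line:
S_c = C_c·H/(1+e₀)·log₁₀(σ'_f/σ'_0) = 0.45×5.7/(1+0.85)×log₁₀(64.981/46.762)
    = 1.3865 × 0.14289 = 0.1981 m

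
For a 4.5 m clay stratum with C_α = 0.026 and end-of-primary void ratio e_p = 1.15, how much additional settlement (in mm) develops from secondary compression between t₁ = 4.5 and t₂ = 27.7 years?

S_s ≈ 43 mm

Secondary compression: S_s = C_α·H/(1+e_p)·log₁₀(t₂/t₁)
S_s = 0.026×4.5/(1+1.15)×log₁₀(27.7/4.5)
    = 0.05442 × 0.7893 = 0.04295 m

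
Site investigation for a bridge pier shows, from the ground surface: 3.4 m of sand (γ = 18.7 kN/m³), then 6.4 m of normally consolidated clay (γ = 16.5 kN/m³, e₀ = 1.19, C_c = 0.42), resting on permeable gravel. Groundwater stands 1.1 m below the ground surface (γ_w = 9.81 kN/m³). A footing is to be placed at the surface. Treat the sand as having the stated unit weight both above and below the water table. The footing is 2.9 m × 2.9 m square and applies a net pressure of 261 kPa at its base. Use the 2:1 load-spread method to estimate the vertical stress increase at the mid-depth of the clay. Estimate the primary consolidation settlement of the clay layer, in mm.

S_c ≈ 175 mm

Mid-depth of clay below the ground surface: z = 3.4 + 6.4/2 = 6.6 m.
Total vertical stress at mid-clay: σ_v = 18.7×3.4 + 16.5×3.2 = 116.38 kPa.
Pore pressure: u = 9.81×(6.6 − 1.1) = 53.955 kPa.
Initial effective stress: σ'_0 = σ_v − u = 116.38 − 53.955 = 62.425 kPa.
Stress increase at mid-clay by the 2:1 spreading method:
Δσ = qBL/((B+z)(L+z)) = 261×2.9×2.9/((2.9+6.6)(2.9+6.6)) = 24.321 kPa
Final effective stress: σ'_f = σ'_0 + Δσ = 62.425 + 24.321 = 86.746 kPa.
Normally consolidated clay, so the full stress increment lies on the virgin compression line:
S_c = C_c·H/(1+e₀)·log₁₀(σ'_f/σ'_0) = 0.42×6.4/(1+1.19)×log₁₀(86.746/62.425)
    = 1.2274 × 0.14289 = 0.1754 m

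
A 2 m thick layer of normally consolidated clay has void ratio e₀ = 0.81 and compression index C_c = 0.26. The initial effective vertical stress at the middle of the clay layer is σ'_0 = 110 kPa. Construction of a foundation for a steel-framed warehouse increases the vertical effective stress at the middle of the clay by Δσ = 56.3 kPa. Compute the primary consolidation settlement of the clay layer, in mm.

S_c ≈ 51.6 mm

Final effective stress: σ'_f = σ'_0 + Δσ = 110 + 56.3 = 166.3 kPa.
Normally consolidated clay, so the full stress increment lies on the virgin compression line:
S_c = C_c·H/(1+e₀)·log₁₀(σ'_f/σ'_0) = 0.26×2/(1+0.81)×log₁₀(166.3/110)
    = 0.28729 × 0.1795 = 0.05157 m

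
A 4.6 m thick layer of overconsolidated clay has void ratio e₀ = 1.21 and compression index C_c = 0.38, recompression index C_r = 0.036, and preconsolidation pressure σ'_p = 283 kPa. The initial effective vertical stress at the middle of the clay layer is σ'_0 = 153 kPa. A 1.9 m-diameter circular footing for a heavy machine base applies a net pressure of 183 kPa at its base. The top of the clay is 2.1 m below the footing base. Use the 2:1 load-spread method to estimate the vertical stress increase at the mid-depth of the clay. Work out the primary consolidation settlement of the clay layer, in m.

Mid-depth of clay below the footing base: z = 2.1 + 4.6/2 = 4.4 m.
Stress increase at mid-clay by the 2:1 spreading method:
Δσ ≈ qD²/(D+z)² = 183×1.9²/(1.9+4.4)² = 16.645 kPa
Final effective stress: σ'_f = 153 + 16.645 = 169.65 kPa.
σ'_f = 169.65 ≤ σ'_p = 283 kPa, so the clay remains overconsolidated and only the recompression index applies:
S_c = C_r·H/(1+e₀)·log₁₀(σ'_f/σ'_0) = 0.036×4.6/2.21×log₁₀(169.65/153)
    = 0.07493 × 0.044862 = 0.003362 m

S_c ≈ 0.00336 m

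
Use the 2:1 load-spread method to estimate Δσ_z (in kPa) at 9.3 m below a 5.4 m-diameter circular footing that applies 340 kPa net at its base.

Δσ_z ≈ 45.9 kPa

By the 2:1 method the load spreads at 1 horizontal : 2 vertical, so at depth z the loaded area has grown by z in each plan dimension:
Δσ ≈ qD²/(D+z)² = 340×5.4²/(5.4+9.3)² = 45.881 kPa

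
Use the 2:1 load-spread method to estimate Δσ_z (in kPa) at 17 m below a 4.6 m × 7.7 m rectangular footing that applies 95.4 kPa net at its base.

Δσ_z ≈ 6.33 kPa

By the 2:1 method the load spreads at 1 horizontal : 2 vertical, so at depth z the loaded area has grown by z in each plan dimension:
Δσ = qBL/((B+z)(L+z)) = 95.4×4.6×7.7/((4.6+17)(7.7+17)) = 6.3335 kPa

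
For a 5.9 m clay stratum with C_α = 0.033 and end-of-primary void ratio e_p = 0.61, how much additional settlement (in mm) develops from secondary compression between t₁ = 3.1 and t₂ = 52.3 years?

S_s ≈ 148 mm

Secondary compression: S_s = C_α·H/(1+e_p)·log₁₀(t₂/t₁)
S_s = 0.033×5.9/(1+0.61)×log₁₀(52.3/3.1)
    = 0.1209 × 1.227 = 0.1484 m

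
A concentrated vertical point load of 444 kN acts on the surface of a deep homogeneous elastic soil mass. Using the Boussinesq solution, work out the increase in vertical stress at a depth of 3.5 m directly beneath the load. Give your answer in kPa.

Boussinesq vertical stress below a point load on an elastic half-space:
Δσ_z = 3P/(2πz²) · [1 + (r/z)²]^(−5/2)
r/z = 0/3.5 = 0; [1+(r/z)²]^(−5/2) = 1.
Δσ_z = 3×444/(2π×3.5²) × 1 = 17.306 × 1 = 17.31 kPa

Δσ_z ≈ 17.3 kPa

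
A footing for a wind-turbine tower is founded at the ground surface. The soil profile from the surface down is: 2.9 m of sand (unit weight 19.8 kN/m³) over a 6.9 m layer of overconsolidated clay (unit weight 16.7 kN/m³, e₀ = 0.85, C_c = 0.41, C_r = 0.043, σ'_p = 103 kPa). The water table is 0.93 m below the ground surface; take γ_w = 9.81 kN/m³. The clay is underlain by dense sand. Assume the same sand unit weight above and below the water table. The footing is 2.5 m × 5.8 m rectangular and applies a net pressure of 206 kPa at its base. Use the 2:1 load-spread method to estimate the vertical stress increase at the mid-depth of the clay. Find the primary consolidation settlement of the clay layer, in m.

Mid-depth of clay below the ground surface: z = 2.9 + 6.9/2 = 6.35 m.
Total vertical stress at mid-clay: σ_v = 19.8×2.9 + 16.7×3.45 = 115.03 kPa.
Pore pressure: u = 9.81×(6.35 − 0.93) = 53.17 kPa.
Initial effective stress: σ'_0 = σ_v − u = 115.03 − 53.17 = 61.86 kPa.
Stress increase at mid-clay by the 2:1 spreading method:
Δσ = qBL/((B+z)(L+z)) = 206×2.5×5.8/((2.5+6.35)(5.8+6.35)) = 27.779 kPa
Final effective stress: σ'_f = 61.86 + 27.779 = 89.639 kPa.
σ'_f = 89.639 ≤ σ'_p = 103 kPa, so the clay remains overconsolidated and only the recompression index applies:
S_c = C_r·H/(1+e₀)·log₁₀(σ'_f/σ'_0) = 0.043×6.9/1.85×log₁₀(89.639/61.86)
    = 0.16038 × 0.16109 = 0.02584 m

S_c ≈ 0.0258 m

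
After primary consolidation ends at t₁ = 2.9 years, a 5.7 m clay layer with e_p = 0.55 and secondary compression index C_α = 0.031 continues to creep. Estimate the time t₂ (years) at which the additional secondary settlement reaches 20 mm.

S_s = C_α·H/(1+e_p)·log₁₀(t₂/t₁) ⇒ log₁₀(t₂/t₁) = S_s·(1+e_p)/(C_α·H).
log₁₀(t₂/t₁) = 0.02 × (1+0.55) / (0.031×5.7) = 0.1754
t₂ = t₁ × 10^0.1754 = 2.9 × 1.498 = 4.343 years

t₂ ≈ 4.34 years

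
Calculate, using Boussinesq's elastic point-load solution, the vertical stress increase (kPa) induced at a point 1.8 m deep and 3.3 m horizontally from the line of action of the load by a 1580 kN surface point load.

Boussinesq vertical stress below a point load on an elastic half-space:
Δσ_z = 3P/(2πz²) · [1 + (r/z)²]^(−5/2)
r/z = 3.3/1.8 = 1.8333; [1+(r/z)²]^(−5/2) = 0.025177.
Δσ_z = 3×1580/(2π×1.8²) × 0.025177 = 232.84 × 0.025177 = 5.862 kPa

Δσ_z ≈ 5.86 kPa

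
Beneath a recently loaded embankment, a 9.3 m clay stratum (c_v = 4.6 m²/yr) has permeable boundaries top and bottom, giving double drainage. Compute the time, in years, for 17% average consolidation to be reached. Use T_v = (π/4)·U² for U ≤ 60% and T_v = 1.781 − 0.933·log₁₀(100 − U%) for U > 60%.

Drainage path length: H_d = H/2 = 4.65 m (double drainage).
U ≤ 60%: T_v = (π/4)·U² = (π/4)×0.17² = 0.022698.
t = T_v·H_d²/c_v = 0.022698×4.65²/4.6 = 0.1067 years.

t ≈ 0.107 years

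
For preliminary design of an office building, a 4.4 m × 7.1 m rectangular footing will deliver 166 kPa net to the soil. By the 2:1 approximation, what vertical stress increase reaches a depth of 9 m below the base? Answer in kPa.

By the 2:1 method the load spreads at 1 horizontal : 2 vertical, so at depth z the loaded area has grown by z in each plan dimension:
Δσ = qBL/((B+z)(L+z)) = 166×4.4×7.1/((4.4+9)(7.1+9)) = 24.037 kPa

Δσ_z ≈ 24 kPa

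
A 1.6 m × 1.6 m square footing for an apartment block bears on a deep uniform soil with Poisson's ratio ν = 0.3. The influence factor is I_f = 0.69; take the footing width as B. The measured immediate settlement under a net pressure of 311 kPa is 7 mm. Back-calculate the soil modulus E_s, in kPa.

E_s ≈ 44600 kPa

S_e = q·B·(1−ν²)/E_s · I_f  ⇒  E_s = q·B·(1−ν²)·I_f / S_e.
E_s = 311 × 1.6 × 0.91 × 0.69 / 0.007 = 44630 kPa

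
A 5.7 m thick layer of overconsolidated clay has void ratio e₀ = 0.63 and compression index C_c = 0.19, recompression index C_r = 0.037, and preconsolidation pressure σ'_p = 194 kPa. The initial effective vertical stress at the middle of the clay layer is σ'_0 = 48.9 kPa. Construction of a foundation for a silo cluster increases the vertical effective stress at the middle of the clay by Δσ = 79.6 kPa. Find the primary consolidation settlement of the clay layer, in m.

Final effective stress: σ'_f = 48.9 + 79.6 = 128.5 kPa.
σ'_f = 128.5 ≤ σ'_p = 194 kPa, so the clay remains overconsolidated and only the recompression index applies:
S_c = C_r·H/(1+e₀)·log₁₀(σ'_f/σ'_0) = 0.037×5.7/1.63×log₁₀(128.5/48.9)
    = 0.12939 × 0.41959 = 0.05429 m

S_c ≈ 0.0543 m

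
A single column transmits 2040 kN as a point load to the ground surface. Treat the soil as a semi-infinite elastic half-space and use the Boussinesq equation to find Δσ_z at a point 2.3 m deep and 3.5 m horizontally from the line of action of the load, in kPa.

Boussinesq vertical stress below a point load on an elastic half-space:
Δσ_z = 3P/(2πz²) · [1 + (r/z)²]^(−5/2)
r/z = 3.5/2.3 = 1.5217; [1+(r/z)²]^(−5/2) = 0.049953.
Δσ_z = 3×2040/(2π×2.3²) × 0.049953 = 184.13 × 0.049953 = 9.198 kPa

Δσ_z ≈ 9.2 kPa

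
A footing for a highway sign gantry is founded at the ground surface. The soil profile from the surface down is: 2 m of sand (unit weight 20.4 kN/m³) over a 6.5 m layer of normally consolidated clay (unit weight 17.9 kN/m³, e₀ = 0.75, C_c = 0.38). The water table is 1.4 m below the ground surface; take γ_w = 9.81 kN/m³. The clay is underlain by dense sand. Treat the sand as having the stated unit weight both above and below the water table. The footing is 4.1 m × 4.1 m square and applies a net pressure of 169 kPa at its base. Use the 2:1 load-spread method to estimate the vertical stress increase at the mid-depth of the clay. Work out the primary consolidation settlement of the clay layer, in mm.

Mid-depth of clay below the ground surface: z = 2 + 6.5/2 = 5.25 m.
Total vertical stress at mid-clay: σ_v = 20.4×2 + 17.9×3.25 = 98.975 kPa.
Pore pressure: u = 9.81×(5.25 − 1.4) = 37.769 kPa.
Initial effective stress: σ'_0 = σ_v − u = 98.975 − 37.769 = 61.206 kPa.
Stress increase at mid-clay by the 2:1 spreading method:
Δσ = qBL/((B+z)(L+z)) = 169×4.1×4.1/((4.1+5.25)(4.1+5.25)) = 32.496 kPa
Final effective stress: σ'_f = σ'_0 + Δσ = 61.206 + 32.496 = 93.702 kPa.
Normally consolidated clay, so the full stress increment lies on the virgin compression line:
S_c = C_c·H/(1+e₀)·log₁₀(σ'_f/σ'_0) = 0.38×6.5/(1+0.75)×log₁₀(93.702/61.206)
    = 1.4114 × 0.18495 = 0.261 m

S_c ≈ 261 mm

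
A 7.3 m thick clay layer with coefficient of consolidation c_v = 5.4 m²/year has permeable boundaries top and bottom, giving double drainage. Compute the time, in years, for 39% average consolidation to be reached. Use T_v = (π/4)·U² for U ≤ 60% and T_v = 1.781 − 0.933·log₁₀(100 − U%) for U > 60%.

t ≈ 0.295 years

Drainage path length: H_d = H/2 = 3.65 m (double drainage).
U ≤ 60%: T_v = (π/4)·U² = (π/4)×0.39² = 0.11946.
t = T_v·H_d²/c_v = 0.11946×3.65²/5.4 = 0.2947 years.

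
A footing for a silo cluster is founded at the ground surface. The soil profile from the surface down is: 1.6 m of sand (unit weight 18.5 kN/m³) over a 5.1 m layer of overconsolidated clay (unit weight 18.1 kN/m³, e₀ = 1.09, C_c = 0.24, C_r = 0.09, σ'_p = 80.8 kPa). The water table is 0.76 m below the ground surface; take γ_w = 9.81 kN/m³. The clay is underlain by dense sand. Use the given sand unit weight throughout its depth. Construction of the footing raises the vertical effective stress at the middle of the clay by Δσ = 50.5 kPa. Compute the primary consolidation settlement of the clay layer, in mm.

S_c ≈ 97 mm

Mid-depth of clay below the ground surface: z = 1.6 + 5.1/2 = 4.15 m.
Total vertical stress at mid-clay: σ_v = 18.5×1.6 + 18.1×2.55 = 75.755 kPa.
Pore pressure: u = 9.81×(4.15 − 0.76) = 33.256 kPa.
Initial effective stress: σ'_0 = σ_v − u = 75.755 − 33.256 = 42.499 kPa.
Final effective stress: σ'_f = 42.499 + 50.5 = 92.999 kPa.
σ'_f = 92.999 > σ'_p = 80.8 kPa, so the stress path crosses the preconsolidation pressure — recompression up to σ'_p, then virgin compression beyond:
S_c = H/(1+e₀)·[C_r·log₁₀(σ'_p/σ'_0) + C_c·log₁₀(σ'_f/σ'_p)]
    = 5.1/2.09 × [0.09×log₁₀(80.8/42.499) + 0.24×log₁₀(92.999/80.8)]
    = 2.4402 × [0.025113 + 0.014656] = 0.09704 m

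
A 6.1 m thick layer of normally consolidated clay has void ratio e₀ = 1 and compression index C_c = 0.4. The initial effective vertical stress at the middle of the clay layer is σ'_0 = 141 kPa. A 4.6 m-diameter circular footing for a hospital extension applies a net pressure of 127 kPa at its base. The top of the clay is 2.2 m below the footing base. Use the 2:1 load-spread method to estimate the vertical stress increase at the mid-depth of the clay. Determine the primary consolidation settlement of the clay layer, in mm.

S_c ≈ 95 mm

Mid-depth of clay below the footing base: z = 2.2 + 6.1/2 = 5.25 m.
Stress increase at mid-clay by the 2:1 spreading method:
Δσ ≈ qD²/(D+z)² = 127×4.6²/(4.6+5.25)² = 27.698 kPa
Final effective stress: σ'_f = σ'_0 + Δσ = 141 + 27.698 = 168.7 kPa.
Normally consolidated clay, so the full stress increment lies on the virgin compression line:
S_c = C_c·H/(1+e₀)·log₁₀(σ'_f/σ'_0) = 0.4×6.1/(1+1)×log₁₀(168.7/141)
    = 1.22 × 0.077896 = 0.09503 m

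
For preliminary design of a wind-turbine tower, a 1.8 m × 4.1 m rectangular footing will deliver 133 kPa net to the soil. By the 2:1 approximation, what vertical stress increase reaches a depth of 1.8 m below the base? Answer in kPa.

Δσ_z ≈ 46.2 kPa

By the 2:1 method the load spreads at 1 horizontal : 2 vertical, so at depth z the loaded area has grown by z in each plan dimension:
Δσ = qBL/((B+z)(L+z)) = 133×1.8×4.1/((1.8+1.8)(4.1+1.8)) = 46.212 kPa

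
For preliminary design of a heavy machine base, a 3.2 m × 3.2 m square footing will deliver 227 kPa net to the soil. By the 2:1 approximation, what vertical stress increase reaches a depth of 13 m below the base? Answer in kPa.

Δσ_z ≈ 8.86 kPa

By the 2:1 method the load spreads at 1 horizontal : 2 vertical, so at depth z the loaded area has grown by z in each plan dimension:
Δσ = qBL/((B+z)(L+z)) = 227×3.2×3.2/((3.2+13)(3.2+13)) = 8.8572 kPa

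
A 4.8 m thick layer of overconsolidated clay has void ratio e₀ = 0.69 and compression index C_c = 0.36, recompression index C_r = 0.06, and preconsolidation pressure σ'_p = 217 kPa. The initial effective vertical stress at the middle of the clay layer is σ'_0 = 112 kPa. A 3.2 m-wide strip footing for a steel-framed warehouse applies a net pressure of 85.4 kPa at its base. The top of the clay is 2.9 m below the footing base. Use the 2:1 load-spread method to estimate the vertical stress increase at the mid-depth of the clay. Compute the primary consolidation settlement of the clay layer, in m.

Mid-depth of clay below the footing base: z = 2.9 + 4.8/2 = 5.3 m.
Stress increase at mid-clay by the 2:1 spreading method:
Δσ = qB/(B+z) = 85.4×3.2/(3.2+5.3) = 32.151 kPa
Final effective stress: σ'_f = 112 + 32.151 = 144.15 kPa.
σ'_f = 144.15 ≤ σ'_p = 217 kPa, so the clay remains overconsolidated and only the recompression index applies:
S_c = C_r·H/(1+e₀)·log₁₀(σ'_f/σ'_0) = 0.06×4.8/1.69×log₁₀(144.15/112)
    = 0.17041 × 0.1096 = 0.01868 m

S_c ≈ 0.0187 m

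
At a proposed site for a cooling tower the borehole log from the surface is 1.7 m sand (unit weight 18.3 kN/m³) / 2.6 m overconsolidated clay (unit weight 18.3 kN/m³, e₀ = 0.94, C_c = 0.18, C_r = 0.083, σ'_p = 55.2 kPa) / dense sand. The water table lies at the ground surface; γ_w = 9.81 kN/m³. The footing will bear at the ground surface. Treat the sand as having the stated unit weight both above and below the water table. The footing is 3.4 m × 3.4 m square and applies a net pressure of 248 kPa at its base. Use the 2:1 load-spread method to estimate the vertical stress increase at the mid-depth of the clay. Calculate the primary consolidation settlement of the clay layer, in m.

Mid-depth of clay below the ground surface: z = 1.7 + 2.6/2 = 3 m.
Total vertical stress at mid-clay: σ_v = 18.3×1.7 + 18.3×1.3 = 54.9 kPa.
Pore pressure: u = 9.81×(3 − 0) = 29.43 kPa.
Initial effective stress: σ'_0 = σ_v − u = 54.9 − 29.43 = 25.47 kPa.
Stress increase at mid-clay by the 2:1 spreading method:
Δσ = qBL/((B+z)(L+z)) = 248×3.4×3.4/((3.4+3)(3.4+3)) = 69.992 kPa
Final effective stress: σ'_f = 25.47 + 69.992 = 95.462 kPa.
σ'_f = 95.462 > σ'_p = 55.2 kPa, so the stress path crosses the preconsolidation pressure — recompression up to σ'_p, then virgin compression beyond:
S_c = H/(1+e₀)·[C_r·log₁₀(σ'_p/σ'_0) + C_c·log₁₀(σ'_f/σ'_p)]
    = 2.6/1.94 × [0.083×log₁₀(55.2/25.47) + 0.18×log₁₀(95.462/55.2)]
    = 1.3402 × [0.027881 + 0.04282] = 0.09475 m

S_c ≈ 0.0948 m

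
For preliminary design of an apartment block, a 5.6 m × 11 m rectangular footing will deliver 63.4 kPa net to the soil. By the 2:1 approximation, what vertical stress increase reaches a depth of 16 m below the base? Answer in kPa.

Δσ_z ≈ 6.7 kPa

By the 2:1 method the load spreads at 1 horizontal : 2 vertical, so at depth z the loaded area has grown by z in each plan dimension:
Δσ = qBL/((B+z)(L+z)) = 63.4×5.6×11/((5.6+16)(11+16)) = 6.6966 kPa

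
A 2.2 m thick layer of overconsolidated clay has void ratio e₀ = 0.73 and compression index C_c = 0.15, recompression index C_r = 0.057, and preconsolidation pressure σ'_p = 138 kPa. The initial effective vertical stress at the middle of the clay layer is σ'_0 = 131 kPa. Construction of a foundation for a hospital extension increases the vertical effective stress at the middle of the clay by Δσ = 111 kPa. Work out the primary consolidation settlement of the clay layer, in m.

S_c ≈ 0.0482 m

Final effective stress: σ'_f = 131 + 111 = 242 kPa.
σ'_f = 242 > σ'_p = 138 kPa, so the stress path crosses the preconsolidation pressure — recompression up to σ'_p, then virgin compression beyond:
S_c = H/(1+e₀)·[C_r·log₁₀(σ'_p/σ'_0) + C_c·log₁₀(σ'_f/σ'_p)]
    = 2.2/1.73 × [0.057×log₁₀(138/131) + 0.15×log₁₀(242/138)]
    = 1.2717 × [0.0012886 + 0.03659] = 0.04817 m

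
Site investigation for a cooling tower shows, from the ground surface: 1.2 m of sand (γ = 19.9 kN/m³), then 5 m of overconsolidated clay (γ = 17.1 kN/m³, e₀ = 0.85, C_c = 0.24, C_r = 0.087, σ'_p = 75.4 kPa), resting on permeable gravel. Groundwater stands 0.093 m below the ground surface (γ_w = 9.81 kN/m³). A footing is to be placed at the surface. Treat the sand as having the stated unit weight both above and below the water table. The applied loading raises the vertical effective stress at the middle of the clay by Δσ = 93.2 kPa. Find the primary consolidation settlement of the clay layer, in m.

S_c ≈ 0.231 m

Mid-depth of clay below the ground surface: z = 1.2 + 5/2 = 3.7 m.
Total vertical stress at mid-clay: σ_v = 19.9×1.2 + 17.1×2.5 = 66.63 kPa.
Pore pressure: u = 9.81×(3.7 − 0.093) = 35.385 kPa.
Initial effective stress: σ'_0 = σ_v − u = 66.63 − 35.385 = 31.245 kPa.
Final effective stress: σ'_f = 31.245 + 93.2 = 124.45 kPa.
σ'_f = 124.45 > σ'_p = 75.4 kPa, so the stress path crosses the preconsolidation pressure — recompression up to σ'_p, then virgin compression beyond:
S_c = H/(1+e₀)·[C_r·log₁₀(σ'_p/σ'_0) + C_c·log₁₀(σ'_f/σ'_p)]
    = 5/1.85 × [0.087×log₁₀(75.4/31.245) + 0.24×log₁₀(124.45/75.4)]
    = 2.7027 × [0.033285 + 0.05223] = 0.2311 m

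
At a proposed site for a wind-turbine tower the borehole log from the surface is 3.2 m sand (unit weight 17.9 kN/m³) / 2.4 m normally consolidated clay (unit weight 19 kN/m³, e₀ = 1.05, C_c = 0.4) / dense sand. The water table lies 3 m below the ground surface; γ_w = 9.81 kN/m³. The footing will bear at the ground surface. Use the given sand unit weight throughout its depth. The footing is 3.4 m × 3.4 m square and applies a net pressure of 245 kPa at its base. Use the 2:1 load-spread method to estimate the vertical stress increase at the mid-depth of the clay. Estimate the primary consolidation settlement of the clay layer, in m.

Mid-depth of clay below the ground surface: z = 3.2 + 2.4/2 = 4.4 m.
Total vertical stress at mid-clay: σ_v = 17.9×3.2 + 19×1.2 = 80.08 kPa.
Pore pressure: u = 9.81×(4.4 − 3) = 13.734 kPa.
Initial effective stress: σ'_0 = σ_v − u = 80.08 − 13.734 = 66.346 kPa.
Stress increase at mid-clay by the 2:1 spreading method:
Δσ = qBL/((B+z)(L+z)) = 245×3.4×3.4/((3.4+4.4)(3.4+4.4)) = 46.552 kPa
Final effective stress: σ'_f = σ'_0 + Δσ = 66.346 + 46.552 = 112.9 kPa.
Normally consolidated clay, so the full stress increment lies on the virgin compression line:
S_c = C_c·H/(1+e₀)·log₁₀(σ'_f/σ'_0) = 0.4×2.4/(1+1.05)×log₁₀(112.9/66.346)
    = 0.46829 × 0.23088 = 0.1081 m

S_c ≈ 0.108 m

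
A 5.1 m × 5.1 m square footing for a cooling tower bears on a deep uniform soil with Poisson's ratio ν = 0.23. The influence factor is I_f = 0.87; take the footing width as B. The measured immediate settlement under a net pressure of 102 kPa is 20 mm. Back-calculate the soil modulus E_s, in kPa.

E_s ≈ 21400 kPa

S_e = q·B·(1−ν²)/E_s · I_f  ⇒  E_s = q·B·(1−ν²)·I_f / S_e.
E_s = 102 × 5.1 × 0.9471 × 0.87 / 0.02 = 21430 kPa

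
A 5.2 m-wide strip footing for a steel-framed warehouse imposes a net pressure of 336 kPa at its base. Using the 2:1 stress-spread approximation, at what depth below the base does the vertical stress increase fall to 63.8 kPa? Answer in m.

z ≈ 22.2 m

2:1 spreading — at depth z the loaded area has grown by z in each plan dimension:
qB/(B+z) = Δσ_z ⇒ z = qB/Δσ_z − B = 336×5.2/63.8 − 5.2 = 22.19 m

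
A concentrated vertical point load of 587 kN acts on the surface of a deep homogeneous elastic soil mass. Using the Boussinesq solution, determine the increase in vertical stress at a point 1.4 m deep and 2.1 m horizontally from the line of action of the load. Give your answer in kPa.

Boussinesq vertical stress below a point load on an elastic half-space:
Δσ_z = 3P/(2πz²) · [1 + (r/z)²]^(−5/2)
r/z = 2.1/1.4 = 1.5; [1+(r/z)²]^(−5/2) = 0.052516.
Δσ_z = 3×587/(2π×1.4²) × 0.052516 = 143 × 0.052516 = 7.51 kPa

Δσ_z ≈ 7.51 kPa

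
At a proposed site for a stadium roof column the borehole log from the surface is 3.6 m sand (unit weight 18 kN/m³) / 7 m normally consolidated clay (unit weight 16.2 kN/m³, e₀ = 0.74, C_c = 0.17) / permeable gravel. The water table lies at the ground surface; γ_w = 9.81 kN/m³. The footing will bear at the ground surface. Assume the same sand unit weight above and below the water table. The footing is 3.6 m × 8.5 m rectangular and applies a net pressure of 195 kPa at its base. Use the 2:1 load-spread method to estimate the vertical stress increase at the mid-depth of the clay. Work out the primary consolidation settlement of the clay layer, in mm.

S_c ≈ 156 mm

Mid-depth of clay below the ground surface: z = 3.6 + 7/2 = 7.1 m.
Total vertical stress at mid-clay: σ_v = 18×3.6 + 16.2×3.5 = 121.5 kPa.
Pore pressure: u = 9.81×(7.1 − 0) = 69.651 kPa.
Initial effective stress: σ'_0 = σ_v − u = 121.5 − 69.651 = 51.849 kPa.
Stress increase at mid-clay by the 2:1 spreading method:
Δσ = qBL/((B+z)(L+z)) = 195×3.6×8.5/((3.6+7.1)(8.5+7.1)) = 35.748 kPa
Final effective stress: σ'_f = σ'_0 + Δσ = 51.849 + 35.748 = 87.597 kPa.
Normally consolidated clay, so the full stress increment lies on the virgin compression line:
S_c = C_c·H/(1+e₀)·log₁₀(σ'_f/σ'_0) = 0.17×7/(1+0.74)×log₁₀(87.597/51.849)
    = 0.68391 × 0.22775 = 0.1558 m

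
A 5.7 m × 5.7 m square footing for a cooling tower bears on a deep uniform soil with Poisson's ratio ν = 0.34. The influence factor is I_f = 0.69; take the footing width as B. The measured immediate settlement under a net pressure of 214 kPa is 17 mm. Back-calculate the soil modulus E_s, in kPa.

S_e = q·B·(1−ν²)/E_s · I_f  ⇒  E_s = q·B·(1−ν²)·I_f / S_e.
E_s = 214 × 5.7 × 0.8844 × 0.69 / 0.017 = 43790 kPa

E_s ≈ 43800 kPa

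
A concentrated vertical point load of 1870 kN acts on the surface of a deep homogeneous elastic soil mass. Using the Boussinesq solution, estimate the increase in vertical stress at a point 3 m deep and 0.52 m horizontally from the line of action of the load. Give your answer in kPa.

Δσ_z ≈ 92.1 kPa

Boussinesq vertical stress below a point load on an elastic half-space:
Δσ_z = 3P/(2πz²) · [1 + (r/z)²]^(−5/2)
r/z = 0.52/3 = 0.17333; [1+(r/z)²]^(−5/2) = 0.92867.
Δσ_z = 3×1870/(2π×3²) × 0.92867 = 99.207 × 0.92867 = 92.13 kPa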